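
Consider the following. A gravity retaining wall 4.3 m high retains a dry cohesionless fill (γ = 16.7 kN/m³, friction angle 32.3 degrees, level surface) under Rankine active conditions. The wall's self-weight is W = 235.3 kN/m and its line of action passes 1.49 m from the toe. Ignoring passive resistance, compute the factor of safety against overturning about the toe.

5.22

K_a = tan²(45° − 32.3°/2) = 0.3035.
P_a = ½K_aγH² = 0.5×0.3035×16.7×4.3² = 46.85 kN/m, acting at H/3 = 1.433 m above the base.
Overturning moment M_o = P_a × H/3 = 46.85 × 1.433 = 67.16.
Resisting moment M_r = W × 1.49 = 235.3 × 1.49 = 350.6.
FS_overturning = M_r/M_o = 350.6/67.16 = 5.220.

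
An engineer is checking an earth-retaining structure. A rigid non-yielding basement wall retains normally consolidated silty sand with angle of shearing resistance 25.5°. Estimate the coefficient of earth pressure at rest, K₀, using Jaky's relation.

0.569

K₀ = 1 − sin φ' = 1 − sin 25.5° = 0.5695.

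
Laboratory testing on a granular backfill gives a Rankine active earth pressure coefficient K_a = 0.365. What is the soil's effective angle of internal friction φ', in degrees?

K_a = tan²(45° − φ/2) ⇒ 45° − φ/2 = arctan(√0.365) = 31.14°.
φ = 2(45° − 31.14°) = 27.72°.

27.7°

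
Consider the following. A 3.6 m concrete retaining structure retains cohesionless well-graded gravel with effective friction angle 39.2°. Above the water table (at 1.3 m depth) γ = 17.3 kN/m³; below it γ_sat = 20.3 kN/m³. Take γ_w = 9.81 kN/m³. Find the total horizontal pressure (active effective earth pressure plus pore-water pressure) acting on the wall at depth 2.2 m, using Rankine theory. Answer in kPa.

K_a = (1 − sin φ)/(1 + sin φ) = 0.2255.
γ' = 20.3 − 9.81 = 10.49 kN/m³.
Effective vertical stress at 2.2 m: σ'_v = 17.3×1.3 + 10.49×0.900 = 31.93 kPa.
σ'_h = K_a σ'_v = 0.2255 × 31.93 = 7.199 kPa; u = γ_w × 0.900 = 8.829 kPa.
Total σ_h = 7.199 + 8.829 = 16.03 kPa.

16.0 kPa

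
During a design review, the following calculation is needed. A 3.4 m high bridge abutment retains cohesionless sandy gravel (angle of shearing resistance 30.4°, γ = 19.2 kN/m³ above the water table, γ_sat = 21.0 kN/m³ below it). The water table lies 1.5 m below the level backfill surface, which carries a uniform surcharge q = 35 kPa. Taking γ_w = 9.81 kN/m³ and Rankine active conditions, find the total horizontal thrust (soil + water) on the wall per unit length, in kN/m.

88.4 kN/m

K_a = tan²(45° − φ/2) = 0.3280.
γ' = 21.0 − 9.81 = 11.19 kN/m³. h₂ = H − d_w = 1.9 m.
σ'_h: at surface K_a·q = 11.48; at WT K_a(q+γd_w) = 20.93; at base K_a(q+γd_w+γ'h₂) = 27.90 kPa.
P₁ = ½(11.48+20.93)×1.5 = 24.30; P₂ = ½(20.93+27.90)×1.9 = 46.38; P_w = ½γ_w h₂² = 17.71.
Total = 24.30+46.38+17.71 = 88.40 kN/m.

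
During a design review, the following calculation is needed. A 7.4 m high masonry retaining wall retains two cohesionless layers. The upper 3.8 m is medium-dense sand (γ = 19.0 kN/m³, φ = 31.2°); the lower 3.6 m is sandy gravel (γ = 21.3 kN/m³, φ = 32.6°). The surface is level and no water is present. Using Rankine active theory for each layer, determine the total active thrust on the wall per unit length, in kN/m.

K_a1 = tan²(45°−31.2°/2) = 0.3175; K_a2 = tan²(45°−32.6°/2) = 0.2997.
Layer 1: σ at base = K_a1 γ₁ h₁ = 22.92 kPa; P₁ = ½×22.92×3.8 = 43.55.
Layer 2: σ_v at top = γ₁h₁ = 72.20; σ_h top = K_a2×72.20 = 21.64; σ_h base = K_a2×(72.20+21.3×3.6) = 44.63.
P₂ = ½(21.64+44.63)×3.6 = 119.3. Total P_a = 43.55+119.3 = 162.8 kN/m.

163 kN/m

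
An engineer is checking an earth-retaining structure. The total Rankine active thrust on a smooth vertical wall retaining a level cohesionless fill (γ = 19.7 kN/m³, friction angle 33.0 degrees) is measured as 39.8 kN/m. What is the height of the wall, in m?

3.70 m

K_a = 0.2948. P_a = ½ K_a γ H² ⇒ H = √(2P_a/(K_a γ)).
H = √(2×39.8/(0.2948×19.7)) = 3.702 m.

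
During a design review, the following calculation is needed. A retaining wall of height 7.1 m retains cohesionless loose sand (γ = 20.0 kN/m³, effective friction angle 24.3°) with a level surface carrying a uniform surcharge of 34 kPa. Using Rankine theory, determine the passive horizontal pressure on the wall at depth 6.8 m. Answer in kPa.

K_p = (1 + sin φ)/(1 − sin φ) = 2.399.
σ_v = γz + q = 20.0 × 6.8 + 34 = 170.0 kPa.
σ_h = K_p σ_v = 2.399 × 170.0 = 407.8 kPa.

408 kPa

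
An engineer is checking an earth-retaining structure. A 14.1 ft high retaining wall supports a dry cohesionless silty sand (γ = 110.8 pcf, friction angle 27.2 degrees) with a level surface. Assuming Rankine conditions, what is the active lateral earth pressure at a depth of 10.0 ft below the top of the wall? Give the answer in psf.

413 psf

K_a = (1 − sin φ)/(1 + sin φ) = 0.3726.
σ_h = K_a γ z = 0.3726 × 110.8 × 10.0 = 412.8 psf.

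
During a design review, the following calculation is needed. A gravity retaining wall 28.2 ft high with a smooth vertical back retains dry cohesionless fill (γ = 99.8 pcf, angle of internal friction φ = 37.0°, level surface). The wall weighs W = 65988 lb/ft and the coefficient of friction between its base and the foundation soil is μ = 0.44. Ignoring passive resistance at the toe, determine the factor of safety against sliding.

K_a = tan²(45° − 37.0°/2) = 0.2486.
P_a = ½K_aγH² = 0.5×0.2486×99.8×28.2² = 9864 lb/ft, acting at H/3 = 9.400 ft above the base.
FS_sliding = μW / P_a = 0.44×65988 / 9864 = 2.943.

2.94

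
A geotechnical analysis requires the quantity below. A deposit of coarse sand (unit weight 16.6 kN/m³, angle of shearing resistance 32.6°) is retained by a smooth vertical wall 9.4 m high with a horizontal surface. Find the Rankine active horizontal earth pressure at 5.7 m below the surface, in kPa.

K_a = (1 − sin φ)/(1 + sin φ) = 0.2997.
σ_h = K_a γ z = 0.2997 × 16.6 × 5.7 = 28.36 kPa.

28.4 kPa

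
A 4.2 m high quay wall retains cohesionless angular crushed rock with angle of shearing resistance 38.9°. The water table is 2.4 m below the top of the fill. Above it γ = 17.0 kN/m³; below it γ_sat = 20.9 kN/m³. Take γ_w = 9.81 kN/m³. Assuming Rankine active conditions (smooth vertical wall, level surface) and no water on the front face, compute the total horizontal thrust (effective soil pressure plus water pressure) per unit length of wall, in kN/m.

K_a = tan²(45° − φ/2) = 0.2285.
γ' = 20.9 − 9.81 = 11.09 kN/m³. Depth below WT = 1.8 m.
σ'_h at WT = K_a γ d_w = 9.324 kPa; at base = 9.324 + K_a γ' × 1.8 = 13.89 kPa.
P₁ (0–2.4 m) = ½×9.324×2.4 = 11.19. P₂ (2.4–4.2 m) = ½(9.324+13.89)×1.8 = 20.89.
P_w = ½ γ_w h₂² = 0.5×9.81×1.8² = 15.89. Total = 11.19+20.89+15.89 = 47.97 kN/m.

48.0 kN/m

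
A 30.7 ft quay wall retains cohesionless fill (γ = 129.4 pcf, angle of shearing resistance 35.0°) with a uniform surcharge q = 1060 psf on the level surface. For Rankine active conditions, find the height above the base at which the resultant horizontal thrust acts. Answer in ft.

K_a = 0.2710.
Triangular part P₁ = ½K_aγH² = 16520 at H/3 = 10.23 ft; rectangular part P₂ = K_a q H = 8819 at H/2 = 15.35 ft.
ȳ = (P₁·10.23 + P₂·15.35)/(P₁+P₂) = 12.01 ft.

12.0 ft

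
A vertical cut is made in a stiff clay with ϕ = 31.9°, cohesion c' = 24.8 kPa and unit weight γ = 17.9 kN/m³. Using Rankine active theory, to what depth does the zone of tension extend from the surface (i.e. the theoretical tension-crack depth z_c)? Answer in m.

K_a = tan²(45° − 31.9°/2) = 0.3085; √K_a = 0.5555.
The active pressure is zero where K_a γ z = 2c√K_a, so z_c = 2c/(γ√K_a) = 2×24.8/(17.9×0.5555) = 4.989 m.

4.99 m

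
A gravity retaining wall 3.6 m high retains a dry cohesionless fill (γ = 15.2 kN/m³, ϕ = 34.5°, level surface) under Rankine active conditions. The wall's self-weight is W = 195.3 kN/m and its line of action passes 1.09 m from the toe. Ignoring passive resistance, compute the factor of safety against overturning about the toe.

6.51

K_a = tan²(45° − 34.5°/2) = 0.2768.
P_a = ½K_aγH² = 0.5×0.2768×15.2×3.6² = 27.26 kN/m, acting at H/3 = 1.200 m above the base.
Overturning moment M_o = P_a × H/3 = 27.26 × 1.200 = 32.72.
Resisting moment M_r = W × 1.09 = 195.3 × 1.09 = 212.9.
FS_overturning = M_r/M_o = 212.9/32.72 = 6.507.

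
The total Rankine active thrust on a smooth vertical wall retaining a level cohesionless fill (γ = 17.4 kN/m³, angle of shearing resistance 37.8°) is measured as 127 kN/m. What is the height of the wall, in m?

K_a = 0.2400. P_a = ½ K_a γ H² ⇒ H = √(2P_a/(K_a γ)).
H = √(2×127/(0.2400×17.4)) = 7.799 m.

7.80 m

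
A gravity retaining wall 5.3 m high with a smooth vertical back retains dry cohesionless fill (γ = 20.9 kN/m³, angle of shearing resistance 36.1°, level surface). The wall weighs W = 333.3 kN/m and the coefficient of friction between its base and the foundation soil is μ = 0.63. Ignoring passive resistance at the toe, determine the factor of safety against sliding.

2.77

K_a = tan²(45° − 36.1°/2) = 0.2585.
P_a = ½K_aγH² = 0.5×0.2585×20.9×5.3² = 75.88 kN/m, acting at H/3 = 1.767 m above the base.
FS_sliding = μW / P_a = 0.63×333.3 / 75.88 = 2.767.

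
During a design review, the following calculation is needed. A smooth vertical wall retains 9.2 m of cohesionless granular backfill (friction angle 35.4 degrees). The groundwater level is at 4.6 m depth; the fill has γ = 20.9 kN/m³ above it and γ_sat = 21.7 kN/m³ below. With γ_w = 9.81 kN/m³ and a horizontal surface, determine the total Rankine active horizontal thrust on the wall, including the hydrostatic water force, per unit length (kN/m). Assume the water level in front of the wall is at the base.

314 kN/m

K_a = tan²(45° − φ/2) = 0.2664.
γ' = 21.7 − 9.81 = 11.89 kN/m³. Depth below WT = 4.6 m.
σ'_h at WT = K_a γ d_w = 25.61 kPa; at base = 25.61 + K_a γ' × 4.6 = 40.18 kPa.
P₁ (0–4.6 m) = ½×25.61×4.6 = 58.91. P₂ (4.6–9.2 m) = ½(25.61+40.18)×4.6 = 151.3.
P_w = ½ γ_w h₂² = 0.5×9.81×4.6² = 103.8. Total = 58.91+151.3+103.8 = 314.0 kN/m.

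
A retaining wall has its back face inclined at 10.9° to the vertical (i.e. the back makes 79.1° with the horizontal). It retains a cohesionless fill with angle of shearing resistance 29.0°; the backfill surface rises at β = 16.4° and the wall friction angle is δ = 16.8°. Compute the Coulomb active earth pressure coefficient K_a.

0.524

K_a = sin²(α+φ) / [sin²α · sin(α−δ) · (1 + √{sin(φ+δ)sin(φ−β) / (sin(α−δ)sin(α+β))})²].
With α = 79.1°, φ = 29.0°, δ = 16.8°, β = 16.4°: K_a = 0.5239.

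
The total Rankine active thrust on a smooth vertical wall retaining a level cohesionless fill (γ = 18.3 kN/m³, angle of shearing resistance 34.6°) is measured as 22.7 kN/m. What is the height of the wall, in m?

3.00 m

K_a = 0.2756. P_a = ½ K_a γ H² ⇒ H = √(2P_a/(K_a γ)).
H = √(2×22.7/(0.2756×18.3)) = 3.000 m.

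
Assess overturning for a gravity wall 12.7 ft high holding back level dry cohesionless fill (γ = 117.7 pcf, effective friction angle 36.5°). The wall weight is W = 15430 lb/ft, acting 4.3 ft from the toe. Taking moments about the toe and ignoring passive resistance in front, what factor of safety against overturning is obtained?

6.50

K_a = tan²(45° − 36.5°/2) = 0.2541.
P_a = ½K_aγH² = 0.5×0.2541×117.7×12.7² = 2411 lb/ft, acting at H/3 = 4.233 ft above the base.
Overturning moment M_o = P_a × H/3 = 2411 × 4.233 = 10210.
Resisting moment M_r = W × 4.3 = 15430 × 4.3 = 66350.
FS_overturning = M_r/M_o = 66350/10210 = 6.499.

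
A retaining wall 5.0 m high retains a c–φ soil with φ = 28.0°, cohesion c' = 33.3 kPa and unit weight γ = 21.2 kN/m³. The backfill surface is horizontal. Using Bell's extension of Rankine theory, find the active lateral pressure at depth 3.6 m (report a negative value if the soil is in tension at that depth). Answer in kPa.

-12.5 kPa

K_a = (1 − sin φ)/(1 + sin φ) = 0.3610.
σ_a = K_a γ z − 2c√K_a = 0.3610×21.2×3.6 − 2×33.3×0.6009 = -12.46 kPa.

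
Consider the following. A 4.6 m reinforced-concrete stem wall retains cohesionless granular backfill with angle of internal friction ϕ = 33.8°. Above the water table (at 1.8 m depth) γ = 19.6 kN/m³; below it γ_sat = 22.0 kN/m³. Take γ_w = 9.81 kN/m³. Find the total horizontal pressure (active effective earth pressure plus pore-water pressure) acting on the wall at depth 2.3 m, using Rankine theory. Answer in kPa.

16.7 kPa

K_a = (1 − sin φ)/(1 + sin φ) = 0.2851.
γ' = 22.0 − 9.81 = 12.19 kN/m³.
Effective vertical stress at 2.3 m: σ'_v = 19.6×1.8 + 12.19×0.500 = 41.38 kPa.
σ'_h = K_a σ'_v = 0.2851 × 41.38 = 11.80 kPa; u = γ_w × 0.500 = 4.905 kPa.
Total σ_h = 11.80 + 4.905 = 16.70 kPa.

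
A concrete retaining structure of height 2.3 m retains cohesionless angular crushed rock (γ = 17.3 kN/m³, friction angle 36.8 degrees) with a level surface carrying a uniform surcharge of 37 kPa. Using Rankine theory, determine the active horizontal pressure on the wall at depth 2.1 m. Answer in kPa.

18.4 kPa

K_a = (1 − sin φ)/(1 + sin φ) = 0.2508.
σ_v = γz + q = 17.3 × 2.1 + 37 = 73.33 kPa.
σ_h = K_a σ_v = 0.2508 × 73.33 = 18.39 kPa.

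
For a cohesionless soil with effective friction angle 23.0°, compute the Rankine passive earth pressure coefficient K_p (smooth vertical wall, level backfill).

K_p = (1 + sin φ)/(1 − sin φ) = tan²(45° + 23.0°/2) = 2.283.

2.28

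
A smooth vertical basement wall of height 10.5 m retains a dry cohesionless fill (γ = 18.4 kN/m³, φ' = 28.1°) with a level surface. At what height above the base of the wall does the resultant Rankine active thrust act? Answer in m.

3.50 m

K_a = 0.3596.
The pressure distribution is triangular, so the resultant acts at H/3 above the base = 10.5/3 = 3.500 m.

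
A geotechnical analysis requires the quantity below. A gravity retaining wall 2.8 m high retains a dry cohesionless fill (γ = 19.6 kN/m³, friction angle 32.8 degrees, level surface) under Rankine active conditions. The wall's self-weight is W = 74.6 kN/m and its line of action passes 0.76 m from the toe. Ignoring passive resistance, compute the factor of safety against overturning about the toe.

2.66

K_a = tan²(45° − 32.8°/2) = 0.2973.
P_a = ½K_aγH² = 0.5×0.2973×19.6×2.8² = 22.84 kN/m, acting at H/3 = 0.9333 m above the base.
Overturning moment M_o = P_a × H/3 = 22.84 × 0.9333 = 21.32.
Resisting moment M_r = W × 0.76 = 74.6 × 0.76 = 56.70.
FS_overturning = M_r/M_o = 56.70/21.32 = 2.660.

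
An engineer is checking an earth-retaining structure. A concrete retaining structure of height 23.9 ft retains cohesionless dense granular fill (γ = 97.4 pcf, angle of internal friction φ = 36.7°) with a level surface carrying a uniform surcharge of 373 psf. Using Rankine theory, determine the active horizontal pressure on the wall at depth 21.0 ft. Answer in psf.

K_a = (1 − sin φ)/(1 + sin φ) = 0.2519.
σ_v = γz + q = 97.4 × 21.0 + 373 = 2418 psf.
σ_h = K_a σ_v = 0.2519 × 2418 = 609.1 psf.

609 psf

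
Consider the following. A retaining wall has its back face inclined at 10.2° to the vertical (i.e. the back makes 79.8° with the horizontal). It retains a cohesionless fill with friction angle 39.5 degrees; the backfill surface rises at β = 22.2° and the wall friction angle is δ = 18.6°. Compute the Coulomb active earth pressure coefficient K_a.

0.376

K_a = sin²(α+φ) / [sin²α · sin(α−δ) · (1 + √{sin(φ+δ)sin(φ−β) / (sin(α−δ)sin(α+β))})²].
With α = 79.8°, φ = 39.5°, δ = 18.6°, β = 22.2°: K_a = 0.3765.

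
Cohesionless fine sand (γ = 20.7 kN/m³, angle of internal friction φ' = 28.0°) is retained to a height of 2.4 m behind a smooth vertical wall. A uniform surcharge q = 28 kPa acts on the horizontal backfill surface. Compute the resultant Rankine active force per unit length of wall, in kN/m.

K_a = tan²(45° − φ/2) = 0.3610.
Soil triangle: ½ K_a γ H² = 0.5×0.3610×20.7×2.4² = 21.52 kN/m.
Surcharge rectangle: K_a q H = 0.3610×28×2.4 = 24.26 kN/m.
Total = 21.52 + 24.26 = 45.78 kN/m.

45.8 kN/m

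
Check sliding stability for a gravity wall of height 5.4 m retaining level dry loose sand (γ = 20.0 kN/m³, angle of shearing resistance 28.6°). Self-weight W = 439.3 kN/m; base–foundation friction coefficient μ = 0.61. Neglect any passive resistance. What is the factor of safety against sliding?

K_a = tan²(45° − 28.6°/2) = 0.3525.
P_a = ½K_aγH² = 0.5×0.3525×20.0×5.4² = 102.8 kN/m, acting at H/3 = 1.800 m above the base.
FS_sliding = μW / P_a = 0.61×439.3 / 102.8 = 2.607.

2.61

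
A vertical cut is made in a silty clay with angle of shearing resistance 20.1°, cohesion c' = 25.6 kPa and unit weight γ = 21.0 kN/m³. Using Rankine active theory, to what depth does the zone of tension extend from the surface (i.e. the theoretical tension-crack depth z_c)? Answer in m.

K_a = tan²(45° − 20.1°/2) = 0.4885; √K_a = 0.6989.
The active pressure is zero where K_a γ z = 2c√K_a, so z_c = 2c/(γ√K_a) = 2×25.6/(21.0×0.6989) = 3.488 m.

3.49 m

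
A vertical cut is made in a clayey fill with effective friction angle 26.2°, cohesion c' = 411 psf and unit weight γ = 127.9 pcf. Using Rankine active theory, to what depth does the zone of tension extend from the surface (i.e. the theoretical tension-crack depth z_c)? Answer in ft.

10.3 ft

K_a = tan²(45° − 26.2°/2) = 0.3874; √K_a = 0.6224.
The active pressure is zero where K_a γ z = 2c√K_a, so z_c = 2c/(γ√K_a) = 2×411/(127.9×0.6224) = 10.33 ft.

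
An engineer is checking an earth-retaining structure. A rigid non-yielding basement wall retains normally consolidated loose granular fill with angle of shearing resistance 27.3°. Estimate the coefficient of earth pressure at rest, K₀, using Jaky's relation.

K₀ = 1 − sin φ' = 1 − sin 27.3° = 0.5414.

0.541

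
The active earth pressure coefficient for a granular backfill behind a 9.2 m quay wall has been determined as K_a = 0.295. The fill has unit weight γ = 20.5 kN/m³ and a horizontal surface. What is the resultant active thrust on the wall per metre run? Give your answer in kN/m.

P = ½ K_a γ H² = 0.5 × 0.295 × 20.5 × 9.2² = 255.9 kN/m.

256 kN/m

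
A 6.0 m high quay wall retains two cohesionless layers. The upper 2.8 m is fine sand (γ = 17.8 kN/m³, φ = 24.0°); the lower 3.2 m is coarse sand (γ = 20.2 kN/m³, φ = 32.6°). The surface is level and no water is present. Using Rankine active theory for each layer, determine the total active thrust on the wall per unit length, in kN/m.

108 kN/m

K_a1 = tan²(45°−24.0°/2) = 0.4217; K_a2 = tan²(45°−32.6°/2) = 0.2997.
Layer 1: σ at base = K_a1 γ₁ h₁ = 21.02 kPa; P₁ = ½×21.02×2.8 = 29.43.
Layer 2: σ_v at top = γ₁h₁ = 49.84; σ_h top = K_a2×49.84 = 14.94; σ_h base = K_a2×(49.84+20.2×3.2) = 34.31.
P₂ = ½(14.94+34.31)×3.2 = 78.80. Total P_a = 29.43+78.80 = 108.2 kN/m.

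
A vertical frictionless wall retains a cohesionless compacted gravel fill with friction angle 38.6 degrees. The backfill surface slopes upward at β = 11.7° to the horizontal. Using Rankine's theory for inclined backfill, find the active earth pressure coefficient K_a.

K_a = cos β · (cos β − √(cos²β − cos²φ)) / (cos β + √(cos²β − cos²φ)).
cos β = 0.9792, cos φ = 0.7815, √(cos²β − cos²φ) = 0.5900.
K_a = 0.9792 × (0.9792 − 0.5900)/(0.9792 + 0.5900) = 0.2429.

0.243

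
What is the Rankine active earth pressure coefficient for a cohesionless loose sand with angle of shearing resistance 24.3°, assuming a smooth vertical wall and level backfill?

0.417

K_a = (1 − sin φ)/(1 + sin φ) = (1 − sin 24.3°)/(1 + sin 24.3°) = 0.4169.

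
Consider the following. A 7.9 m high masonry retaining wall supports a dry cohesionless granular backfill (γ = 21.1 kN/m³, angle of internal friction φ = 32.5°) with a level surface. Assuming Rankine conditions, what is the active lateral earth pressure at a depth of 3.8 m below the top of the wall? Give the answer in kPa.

24.1 kPa

K_a = (1 − sin φ)/(1 + sin φ) = 0.3010.
σ_h = K_a γ z = 0.3010 × 21.1 × 3.8 = 24.13 kPa.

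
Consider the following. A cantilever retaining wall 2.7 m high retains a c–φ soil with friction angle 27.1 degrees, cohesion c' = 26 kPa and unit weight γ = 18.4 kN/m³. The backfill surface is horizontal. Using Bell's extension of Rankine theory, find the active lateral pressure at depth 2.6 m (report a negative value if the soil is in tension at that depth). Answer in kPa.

K_a = (1 − sin φ)/(1 + sin φ) = 0.3741.
σ_a = K_a γ z − 2c√K_a = 0.3741×18.4×2.6 − 2×26×0.6116 = -13.91 kPa.

-13.9 kPa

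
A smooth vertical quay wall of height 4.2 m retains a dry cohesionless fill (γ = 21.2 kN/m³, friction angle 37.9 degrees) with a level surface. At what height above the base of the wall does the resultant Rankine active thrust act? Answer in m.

K_a = 0.2389.
The pressure distribution is triangular, so the resultant acts at H/3 above the base = 4.2/3 = 1.400 m.

1.40 m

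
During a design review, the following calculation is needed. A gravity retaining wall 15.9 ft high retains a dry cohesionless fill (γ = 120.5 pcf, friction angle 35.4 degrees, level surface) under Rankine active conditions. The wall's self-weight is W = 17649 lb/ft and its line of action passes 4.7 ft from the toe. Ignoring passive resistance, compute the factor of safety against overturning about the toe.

3.86

K_a = tan²(45° − 35.4°/2) = 0.2664.
P_a = ½K_aγH² = 0.5×0.2664×120.5×15.9² = 4058 lb/ft, acting at H/3 = 5.300 ft above the base.
Overturning moment M_o = P_a × H/3 = 4058 × 5.300 = 21510.
Resisting moment M_r = W × 4.7 = 17649 × 4.7 = 82950.
FS_overturning = M_r/M_o = 82950/21510 = 3.857.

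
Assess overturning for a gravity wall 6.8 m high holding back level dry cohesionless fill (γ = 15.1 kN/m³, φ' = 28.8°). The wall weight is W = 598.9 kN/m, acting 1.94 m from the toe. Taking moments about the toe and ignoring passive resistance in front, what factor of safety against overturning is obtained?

4.20

K_a = tan²(45° − 28.8°/2) = 0.3498.
P_a = ½K_aγH² = 0.5×0.3498×15.1×6.8² = 122.1 kN/m, acting at H/3 = 2.267 m above the base.
Overturning moment M_o = P_a × H/3 = 122.1 × 2.267 = 276.8.
Resisting moment M_r = W × 1.94 = 598.9 × 1.94 = 1162.
FS_overturning = M_r/M_o = 1162/276.8 = 4.198.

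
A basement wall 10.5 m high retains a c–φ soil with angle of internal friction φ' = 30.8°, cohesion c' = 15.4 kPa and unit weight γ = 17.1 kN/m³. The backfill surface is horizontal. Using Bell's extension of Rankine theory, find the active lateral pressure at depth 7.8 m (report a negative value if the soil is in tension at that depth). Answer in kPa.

25.5 kPa

K_a = (1 − sin φ)/(1 + sin φ) = 0.3227.
σ_a = K_a γ z − 2c√K_a = 0.3227×17.1×7.8 − 2×15.4×0.5681 = 25.55 kPa.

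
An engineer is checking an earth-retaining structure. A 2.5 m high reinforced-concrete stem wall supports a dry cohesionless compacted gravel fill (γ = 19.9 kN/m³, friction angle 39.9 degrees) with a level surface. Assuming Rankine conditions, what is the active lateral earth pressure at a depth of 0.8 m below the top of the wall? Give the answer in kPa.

3.48 kPa

K_a = (1 − sin φ)/(1 + sin φ) = 0.2184.
σ_h = K_a γ z = 0.2184 × 19.9 × 0.8 = 3.477 kPa.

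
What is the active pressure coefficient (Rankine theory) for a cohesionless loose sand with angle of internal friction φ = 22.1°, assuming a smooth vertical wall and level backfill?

K_a = tan²(45° − φ/2) = tan²(33.95°) = 0.4533.

0.453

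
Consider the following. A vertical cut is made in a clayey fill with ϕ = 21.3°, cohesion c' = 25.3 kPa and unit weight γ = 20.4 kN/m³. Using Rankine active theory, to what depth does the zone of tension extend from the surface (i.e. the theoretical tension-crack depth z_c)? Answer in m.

K_a = tan²(45° − 21.3°/2) = 0.4671; √K_a = 0.6834.
The active pressure is zero where K_a γ z = 2c√K_a, so z_c = 2c/(γ√K_a) = 2×25.3/(20.4×0.6834) = 3.629 m.

3.63 m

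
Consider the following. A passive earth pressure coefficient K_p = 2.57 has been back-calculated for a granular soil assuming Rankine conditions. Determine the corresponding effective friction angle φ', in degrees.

K_p = (1+sin φ)/(1−sin φ) ⇒ sin φ = (K_p − 1)/(K_p + 1) = 0.4398.
φ = arcsin(0.4398) = 26.09°.

26.1°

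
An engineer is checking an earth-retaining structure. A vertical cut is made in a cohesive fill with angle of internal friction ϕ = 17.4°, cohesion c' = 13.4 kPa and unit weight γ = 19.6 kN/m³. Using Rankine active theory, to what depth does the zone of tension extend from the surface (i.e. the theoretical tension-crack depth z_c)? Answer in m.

K_a = tan²(45° − 17.4°/2) = 0.5396; √K_a = 0.7346.
The active pressure is zero where K_a γ z = 2c√K_a, so z_c = 2c/(γ√K_a) = 2×13.4/(19.6×0.7346) = 1.861 m.

1.86 m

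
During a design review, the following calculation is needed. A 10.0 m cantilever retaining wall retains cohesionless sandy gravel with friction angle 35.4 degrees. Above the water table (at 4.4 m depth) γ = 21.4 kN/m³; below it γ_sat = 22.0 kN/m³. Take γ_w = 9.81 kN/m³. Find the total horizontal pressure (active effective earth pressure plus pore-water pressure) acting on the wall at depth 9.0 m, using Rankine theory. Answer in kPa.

85.1 kPa

K_a = (1 − sin φ)/(1 + sin φ) = 0.2664.
γ' = 22.0 − 9.81 = 12.19 kN/m³.
Effective vertical stress at 9.0 m: σ'_v = 21.4×4.4 + 12.19×4.60 = 150.2 kPa.
σ'_h = K_a σ'_v = 0.2664 × 150.2 = 40.02 kPa; u = γ_w × 4.60 = 45.13 kPa.
Total σ_h = 40.02 + 45.13 = 85.15 kPa.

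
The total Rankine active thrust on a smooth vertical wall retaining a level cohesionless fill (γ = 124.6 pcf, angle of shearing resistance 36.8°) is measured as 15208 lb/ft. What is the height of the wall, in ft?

K_a = 0.2508. P_a = ½ K_a γ H² ⇒ H = √(2P_a/(K_a γ)).
H = √(2×15208/(0.2508×124.6)) = 31.20 ft.

31.2 ft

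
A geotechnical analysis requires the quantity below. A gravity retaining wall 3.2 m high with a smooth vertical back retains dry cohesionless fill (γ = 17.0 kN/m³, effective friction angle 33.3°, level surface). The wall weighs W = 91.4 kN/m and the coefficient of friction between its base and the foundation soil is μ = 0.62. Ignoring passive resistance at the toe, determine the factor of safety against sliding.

2.24

K_a = tan²(45° − 33.3°/2) = 0.2911.
P_a = ½K_aγH² = 0.5×0.2911×17.0×3.2² = 25.34 kN/m, acting at H/3 = 1.067 m above the base.
FS_sliding = μW / P_a = 0.62×91.4 / 25.34 = 2.236.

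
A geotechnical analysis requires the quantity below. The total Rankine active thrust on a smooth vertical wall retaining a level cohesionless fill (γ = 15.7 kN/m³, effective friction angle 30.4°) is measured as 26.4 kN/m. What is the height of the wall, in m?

K_a = 0.3280. P_a = ½ K_a γ H² ⇒ H = √(2P_a/(K_a γ)).
H = √(2×26.4/(0.3280×15.7)) = 3.202 m.

3.20 m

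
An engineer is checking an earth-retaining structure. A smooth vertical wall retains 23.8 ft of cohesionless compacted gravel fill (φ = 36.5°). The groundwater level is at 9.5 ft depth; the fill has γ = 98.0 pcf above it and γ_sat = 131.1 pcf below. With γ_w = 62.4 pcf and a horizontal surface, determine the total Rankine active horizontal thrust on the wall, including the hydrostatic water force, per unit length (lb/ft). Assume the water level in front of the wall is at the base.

12700 lb/ft

K_a = tan²(45° − φ/2) = 0.2541.
γ' = 131.1 − 62.4 = 68.70 pcf. Depth below WT = 14.3 ft.
σ'_h at WT = K_a γ d_w = 236.5 psf; at base = 236.5 + K_a γ' × 14.3 = 486.1 psf.
P₁ (0–9.5 ft) = ½×236.5×9.5 = 1124. P₂ (9.5–23.8 ft) = ½(236.5+486.1)×14.3 = 5167.
P_w = ½ γ_w h₂² = 0.5×62.4×14.3² = 6380. Total = 1124+5167+6380 = 12670 lb/ft.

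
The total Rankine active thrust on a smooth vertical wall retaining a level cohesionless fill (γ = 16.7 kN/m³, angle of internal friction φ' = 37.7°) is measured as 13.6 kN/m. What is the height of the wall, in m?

K_a = 0.2411. P_a = ½ K_a γ H² ⇒ H = √(2P_a/(K_a γ)).
H = √(2×13.6/(0.2411×16.7)) = 2.599 m.

2.60 m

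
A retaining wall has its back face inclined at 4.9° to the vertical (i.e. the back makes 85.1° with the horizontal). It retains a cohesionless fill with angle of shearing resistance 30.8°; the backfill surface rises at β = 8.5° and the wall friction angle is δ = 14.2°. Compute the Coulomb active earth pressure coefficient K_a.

K_a = sin²(α+φ) / [sin²α · sin(α−δ) · (1 + √{sin(φ+δ)sin(φ−β) / (sin(α−δ)sin(α+β))})²].
With α = 85.1°, φ = 30.8°, δ = 14.2°, β = 8.5°: K_a = 0.3669.

0.367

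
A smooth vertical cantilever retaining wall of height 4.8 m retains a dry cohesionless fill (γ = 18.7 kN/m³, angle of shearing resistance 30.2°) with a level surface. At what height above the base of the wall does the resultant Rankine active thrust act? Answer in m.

K_a = 0.3307.
The pressure distribution is triangular, so the resultant acts at H/3 above the base = 4.8/3 = 1.600 m.

1.60 m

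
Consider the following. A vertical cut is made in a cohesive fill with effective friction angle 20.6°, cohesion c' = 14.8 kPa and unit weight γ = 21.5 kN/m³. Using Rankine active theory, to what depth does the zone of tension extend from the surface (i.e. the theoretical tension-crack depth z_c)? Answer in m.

K_a = tan²(45° − 20.6°/2) = 0.4795; √K_a = 0.6924.
The active pressure is zero where K_a γ z = 2c√K_a, so z_c = 2c/(γ√K_a) = 2×14.8/(21.5×0.6924) = 1.988 m.

1.99 m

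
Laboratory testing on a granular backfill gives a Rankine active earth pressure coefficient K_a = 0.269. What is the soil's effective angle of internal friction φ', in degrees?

35.2°

K_a = tan²(45° − φ/2) ⇒ 45° − φ/2 = arctan(√0.269) = 27.41°.
φ = 2(45° − 27.41°) = 35.17°.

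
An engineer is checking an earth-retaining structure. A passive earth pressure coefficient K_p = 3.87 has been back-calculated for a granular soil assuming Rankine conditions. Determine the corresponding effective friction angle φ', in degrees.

36.1°

K_p = (1+sin φ)/(1−sin φ) ⇒ sin φ = (K_p − 1)/(K_p + 1) = 0.5893.
φ = arcsin(0.5893) = 36.11°.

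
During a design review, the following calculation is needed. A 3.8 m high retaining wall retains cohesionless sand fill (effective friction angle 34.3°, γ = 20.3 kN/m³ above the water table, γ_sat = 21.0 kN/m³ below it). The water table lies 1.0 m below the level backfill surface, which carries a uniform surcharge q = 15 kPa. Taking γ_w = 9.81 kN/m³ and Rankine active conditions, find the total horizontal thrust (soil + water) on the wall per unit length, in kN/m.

85.3 kN/m

K_a = tan²(45° − φ/2) = 0.2792.
γ' = 21.0 − 9.81 = 11.19 kN/m³. h₂ = H − d_w = 2.8 m.
σ'_h: at surface K_a·q = 4.187; at WT K_a(q+γd_w) = 9.854; at base K_a(q+γd_w+γ'h₂) = 18.60 kPa.
P₁ = ½(4.187+9.854)×1.0 = 7.021; P₂ = ½(9.854+18.60)×2.8 = 39.84; P_w = ½γ_w h₂² = 38.46.
Total = 7.021+39.84+38.46 = 85.31 kN/m.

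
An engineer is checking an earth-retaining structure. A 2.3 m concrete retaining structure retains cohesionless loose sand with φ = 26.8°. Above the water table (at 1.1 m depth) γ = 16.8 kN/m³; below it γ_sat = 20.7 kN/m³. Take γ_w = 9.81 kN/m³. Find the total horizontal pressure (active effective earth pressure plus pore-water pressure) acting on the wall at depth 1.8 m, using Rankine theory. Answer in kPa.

16.7 kPa

K_a = (1 − sin φ)/(1 + sin φ) = 0.3785.
γ' = 20.7 − 9.81 = 10.89 kN/m³.
Effective vertical stress at 1.8 m: σ'_v = 16.8×1.1 + 10.89×0.700 = 26.10 kPa.
σ'_h = K_a σ'_v = 0.3785 × 26.10 = 9.879 kPa; u = γ_w × 0.700 = 6.867 kPa.
Total σ_h = 9.879 + 6.867 = 16.75 kPa.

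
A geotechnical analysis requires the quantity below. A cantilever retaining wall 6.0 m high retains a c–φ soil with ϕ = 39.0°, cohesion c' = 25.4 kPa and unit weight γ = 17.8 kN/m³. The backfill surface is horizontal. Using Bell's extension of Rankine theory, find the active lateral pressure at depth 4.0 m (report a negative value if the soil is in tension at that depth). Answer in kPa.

-8.03 kPa

K_a = (1 − sin φ)/(1 + sin φ) = 0.2275.
σ_a = K_a γ z − 2c√K_a = 0.2275×17.8×4.0 − 2×25.4×0.4770 = -8.032 kPa.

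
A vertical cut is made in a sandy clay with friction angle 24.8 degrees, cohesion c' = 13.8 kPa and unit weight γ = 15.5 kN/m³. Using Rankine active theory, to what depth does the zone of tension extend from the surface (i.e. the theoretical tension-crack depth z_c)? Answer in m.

K_a = tan²(45° − 24.8°/2) = 0.4090; √K_a = 0.6395.
The active pressure is zero where K_a γ z = 2c√K_a, so z_c = 2c/(γ√K_a) = 2×13.8/(15.5×0.6395) = 2.784 m.

2.78 m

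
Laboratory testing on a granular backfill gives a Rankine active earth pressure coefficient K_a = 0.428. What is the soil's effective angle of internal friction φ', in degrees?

K_a = tan²(45° − φ/2) ⇒ 45° − φ/2 = arctan(√0.428) = 33.19°.
φ = 2(45° − 33.19°) = 23.61°.

23.6°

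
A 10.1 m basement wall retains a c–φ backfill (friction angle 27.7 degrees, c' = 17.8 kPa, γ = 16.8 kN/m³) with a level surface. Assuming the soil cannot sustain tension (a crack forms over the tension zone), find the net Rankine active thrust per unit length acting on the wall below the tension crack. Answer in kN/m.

133 kN/m

K_a = 0.3653; √K_a = 0.6044.
Tension-crack depth z_c = 2c/(γ√K_a) = 2×17.8/(16.8×0.6044) = 3.506 m.
σ_a at base = K_a γ H − 2c√K_a = 0.3653×16.8×10.1 − 2×17.8×0.6044 = 40.47 kPa.
P_a = ½ × 40.47 × (H − z_c) = 0.5×40.47×6.594 = 133.4 kN/m.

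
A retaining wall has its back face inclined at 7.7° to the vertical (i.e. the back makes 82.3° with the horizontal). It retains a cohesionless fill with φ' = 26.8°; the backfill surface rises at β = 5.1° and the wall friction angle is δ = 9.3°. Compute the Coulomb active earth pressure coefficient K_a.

K_a = sin²(α+φ) / [sin²α · sin(α−δ) · (1 + √{sin(φ+δ)sin(φ−β) / (sin(α−δ)sin(α+β))})²].
With α = 82.3°, φ = 26.8°, δ = 9.3°, β = 5.1°: K_a = 0.4355.

0.436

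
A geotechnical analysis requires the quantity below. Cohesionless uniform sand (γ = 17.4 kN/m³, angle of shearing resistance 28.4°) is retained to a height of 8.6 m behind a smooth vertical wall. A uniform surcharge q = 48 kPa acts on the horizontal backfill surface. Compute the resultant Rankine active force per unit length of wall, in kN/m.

K_a = tan²(45° − φ/2) = 0.3554.
Soil triangle: ½ K_a γ H² = 0.5×0.3554×17.4×8.6² = 228.7 kN/m.
Surcharge rectangle: K_a q H = 0.3554×48×8.6 = 146.7 kN/m.
Total = 228.7 + 146.7 = 375.3 kN/m.

375 kN/m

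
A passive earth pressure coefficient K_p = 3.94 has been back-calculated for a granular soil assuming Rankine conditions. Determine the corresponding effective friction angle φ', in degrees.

36.5°

K_p = (1+sin φ)/(1−sin φ) ⇒ sin φ = (K_p − 1)/(K_p + 1) = 0.5951.
φ = arcsin(0.5951) = 36.52°.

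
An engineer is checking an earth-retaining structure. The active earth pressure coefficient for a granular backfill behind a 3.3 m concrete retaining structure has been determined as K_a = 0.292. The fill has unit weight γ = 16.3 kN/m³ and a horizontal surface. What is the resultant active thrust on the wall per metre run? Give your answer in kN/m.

25.9 kN/m

P = ½ K_a γ H² = 0.5 × 0.292 × 16.3 × 3.3² = 25.92 kN/m.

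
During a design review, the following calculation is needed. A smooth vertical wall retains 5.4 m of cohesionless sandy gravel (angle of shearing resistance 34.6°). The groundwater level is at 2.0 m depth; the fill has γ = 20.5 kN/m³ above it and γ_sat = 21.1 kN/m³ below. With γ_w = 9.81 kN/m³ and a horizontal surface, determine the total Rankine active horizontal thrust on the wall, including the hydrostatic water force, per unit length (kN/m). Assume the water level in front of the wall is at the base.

124 kN/m

K_a = tan²(45° − φ/2) = 0.2756.
γ' = 21.1 − 9.81 = 11.29 kN/m³. Depth below WT = 3.4 m.
σ'_h at WT = K_a γ d_w = 11.30 kPa; at base = 11.30 + K_a γ' × 3.4 = 21.88 kPa.
P₁ (0–2.0 m) = ½×11.30×2.0 = 11.30. P₂ (2.0–5.4 m) = ½(11.30+21.88)×3.4 = 56.41.
P_w = ½ γ_w h₂² = 0.5×9.81×3.4² = 56.70. Total = 11.30+56.41+56.70 = 124.4 kN/m.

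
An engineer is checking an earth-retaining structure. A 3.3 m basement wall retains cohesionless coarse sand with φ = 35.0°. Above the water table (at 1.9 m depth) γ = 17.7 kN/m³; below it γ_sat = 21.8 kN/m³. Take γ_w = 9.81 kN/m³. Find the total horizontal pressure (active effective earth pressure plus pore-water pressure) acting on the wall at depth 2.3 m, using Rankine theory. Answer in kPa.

14.3 kPa

K_a = (1 − sin φ)/(1 + sin φ) = 0.2710.
γ' = 21.8 − 9.81 = 11.99 kN/m³.
Effective vertical stress at 2.3 m: σ'_v = 17.7×1.9 + 11.99×0.400 = 38.43 kPa.
σ'_h = K_a σ'_v = 0.2710 × 38.43 = 10.41 kPa; u = γ_w × 0.400 = 3.924 kPa.
Total σ_h = 10.41 + 3.924 = 14.34 kPa.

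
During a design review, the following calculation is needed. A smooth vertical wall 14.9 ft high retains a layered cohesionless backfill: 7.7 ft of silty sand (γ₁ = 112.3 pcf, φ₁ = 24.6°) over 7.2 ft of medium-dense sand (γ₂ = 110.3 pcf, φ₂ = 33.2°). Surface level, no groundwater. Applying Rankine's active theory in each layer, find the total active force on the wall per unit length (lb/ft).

4030 lb/ft

K_a1 = tan²(45°−24.6°/2) = 0.4121; K_a2 = tan²(45°−33.2°/2) = 0.2924.
Layer 1: σ at base = K_a1 γ₁ h₁ = 356.4 psf; P₁ = ½×356.4×7.7 = 1372.
Layer 2: σ_v at top = γ₁h₁ = 864.7; σ_h top = K_a2×864.7 = 252.8; σ_h base = K_a2×(864.7+110.3×7.2) = 485.0.
P₂ = ½(252.8+485.0)×7.2 = 2656. Total P_a = 1372+2656 = 4028 lb/ft.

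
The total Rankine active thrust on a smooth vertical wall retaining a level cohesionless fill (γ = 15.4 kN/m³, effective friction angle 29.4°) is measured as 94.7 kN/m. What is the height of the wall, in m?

K_a = 0.3415. P_a = ½ K_a γ H² ⇒ H = √(2P_a/(K_a γ)).
H = √(2×94.7/(0.3415×15.4)) = 6.001 m.

6.00 m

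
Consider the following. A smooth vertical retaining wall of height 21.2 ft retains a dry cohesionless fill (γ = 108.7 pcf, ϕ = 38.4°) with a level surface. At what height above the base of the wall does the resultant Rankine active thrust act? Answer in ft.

K_a = 0.2337.
The pressure distribution is triangular, so the resultant acts at H/3 above the base = 21.2/3 = 7.067 ft.

7.07 ft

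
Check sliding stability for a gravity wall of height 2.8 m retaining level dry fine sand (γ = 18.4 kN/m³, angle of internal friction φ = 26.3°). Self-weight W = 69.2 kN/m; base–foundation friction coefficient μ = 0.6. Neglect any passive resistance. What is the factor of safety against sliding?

1.49

K_a = tan²(45° − 26.3°/2) = 0.3859.
P_a = ½K_aγH² = 0.5×0.3859×18.4×2.8² = 27.84 kN/m, acting at H/3 = 0.9333 m above the base.
FS_sliding = μW / P_a = 0.6×69.2 / 27.84 = 1.492.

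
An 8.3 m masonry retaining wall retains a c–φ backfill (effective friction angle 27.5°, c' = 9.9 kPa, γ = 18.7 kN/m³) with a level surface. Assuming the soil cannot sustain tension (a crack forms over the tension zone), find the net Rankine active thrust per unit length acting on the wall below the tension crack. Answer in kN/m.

148 kN/m

K_a = 0.3682; √K_a = 0.6068.
Tension-crack depth z_c = 2c/(γ√K_a) = 2×9.9/(18.7×0.6068) = 1.745 m.
σ_a at base = K_a γ H − 2c√K_a = 0.3682×18.7×8.3 − 2×9.9×0.6068 = 45.14 kPa.
P_a = ½ × 45.14 × (H − z_c) = 0.5×45.14×6.555 = 147.9 kN/m.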